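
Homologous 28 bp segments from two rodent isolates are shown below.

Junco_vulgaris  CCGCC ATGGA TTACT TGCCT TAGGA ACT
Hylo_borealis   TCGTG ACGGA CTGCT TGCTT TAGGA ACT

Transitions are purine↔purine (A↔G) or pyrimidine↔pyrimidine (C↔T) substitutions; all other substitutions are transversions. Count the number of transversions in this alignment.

1

Mismatches occur at site 1 (C/T, transition), site 4 (C/T, transition), site 5 (C/G, transversion), site 7 (T/C, transition), site 11 (T/C, transition), site 13 (A/G, transition), site 19 (C/T, transition).
Of the 7 differences, 6 transitions and 1 transversion, so the answer is 1.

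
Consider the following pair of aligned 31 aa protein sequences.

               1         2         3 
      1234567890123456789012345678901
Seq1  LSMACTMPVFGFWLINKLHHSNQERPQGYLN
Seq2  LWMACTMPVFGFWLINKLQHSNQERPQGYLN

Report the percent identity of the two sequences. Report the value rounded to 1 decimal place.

Mismatches occur at site 2 (S↔W), site 19 (H↔Q).
29 of the 31 sites match, so the percent identity is 29/31 × 100 = 93.5%.

93.5%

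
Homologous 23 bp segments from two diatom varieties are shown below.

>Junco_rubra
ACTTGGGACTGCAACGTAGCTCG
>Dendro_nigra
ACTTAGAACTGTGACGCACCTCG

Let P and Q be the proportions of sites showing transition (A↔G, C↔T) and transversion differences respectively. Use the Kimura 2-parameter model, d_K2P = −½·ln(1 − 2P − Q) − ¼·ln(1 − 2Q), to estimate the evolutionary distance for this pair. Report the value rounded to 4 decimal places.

0.3480

Differing sites — 5:G/A (Ti); 7:G/A (Ti); 12:C/T (Ti); 13:A/G (Ti); 17:T/C (Ti); 19:G/C (Tv).
Of the 6 differences, 5 transitions and 1 transversion over 23 sites: P = 5/23 = 0.217391, Q = 1/23 = 0.043478.
d = −0.5·ln(0.521740) − 0.25·ln(0.913044) = −0.5·(-0.650586) − 0.25·(-0.090971) = 0.3480.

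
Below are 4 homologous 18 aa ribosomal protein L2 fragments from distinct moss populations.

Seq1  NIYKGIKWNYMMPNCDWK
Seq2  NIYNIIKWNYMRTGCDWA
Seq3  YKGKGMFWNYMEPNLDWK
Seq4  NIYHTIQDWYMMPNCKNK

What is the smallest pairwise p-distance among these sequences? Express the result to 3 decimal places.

Pairwise Hamming distances:
  Seq1 vs Seq2: 6
  Seq1 vs Seq3: 7
  Seq1 vs Seq4: 7
  Seq2 vs Seq3: 12
  Seq2 vs Seq4: 11
  Seq3 vs Seq4: 13
The smallest is 6 mismatches, between Seq1 and Seq2; p = 6/18 = 0.333.

0.333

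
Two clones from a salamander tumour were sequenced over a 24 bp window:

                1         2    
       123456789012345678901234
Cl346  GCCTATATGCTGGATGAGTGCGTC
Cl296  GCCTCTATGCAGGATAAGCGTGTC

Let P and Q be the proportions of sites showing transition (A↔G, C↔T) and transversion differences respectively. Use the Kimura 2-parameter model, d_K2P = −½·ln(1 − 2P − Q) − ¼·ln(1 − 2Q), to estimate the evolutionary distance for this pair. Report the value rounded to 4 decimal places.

0.2483

Differing sites — 5:A/C (Tv); 11:T/A (Tv); 16:G/A (Ti); 19:T/C (Ti); 21:C/T (Ti).
Of the 5 differences, 3 transitions and 2 transversions over 24 sites: P = 3/24 = 0.125000, Q = 2/24 = 0.083333.
d = −0.5·ln(0.666667) − 0.25·ln(0.833334) = −0.5·(-0.405465) − 0.25·(-0.182321) = 0.2483.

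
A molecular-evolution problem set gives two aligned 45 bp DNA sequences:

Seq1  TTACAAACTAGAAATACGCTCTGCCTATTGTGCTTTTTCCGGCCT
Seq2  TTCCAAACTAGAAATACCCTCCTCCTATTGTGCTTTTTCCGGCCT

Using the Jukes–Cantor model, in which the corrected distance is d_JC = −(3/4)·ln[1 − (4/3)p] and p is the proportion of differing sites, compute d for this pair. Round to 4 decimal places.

0.0946

Differing sites — 3:A/C; 18:G/C; 22:T/C; 23:G/T.
p = 4/45 = 0.088889.
d = −0.75 · ln(1 − (4/3)·0.088889) = −0.75 · ln(0.881481) = −0.75 · (-0.126152) = 0.0946.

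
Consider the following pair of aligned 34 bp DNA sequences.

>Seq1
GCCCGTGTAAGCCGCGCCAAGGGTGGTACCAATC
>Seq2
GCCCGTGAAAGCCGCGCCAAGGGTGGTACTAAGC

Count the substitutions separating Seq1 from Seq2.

3

The sequences differ at positions 8 (T/A), 30 (C/T), 33 (T/G).
That gives 3 mismatches out of 34 aligned sites, so the Hamming distance is 3.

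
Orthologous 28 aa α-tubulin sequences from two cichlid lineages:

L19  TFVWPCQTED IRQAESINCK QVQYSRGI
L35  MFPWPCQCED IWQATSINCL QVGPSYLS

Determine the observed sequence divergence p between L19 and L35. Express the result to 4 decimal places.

0.3929

Differing sites — 1:T/M; 3:V/P; 8:T/C; 12:R/W; 15:E/T; 20:K/L; 23:Q/G; 24:Y/P; 26:R/Y; 27:G/L; 28:I/S.
There are 11 differences over 28 sites, so p = 11/28 = 0.3929.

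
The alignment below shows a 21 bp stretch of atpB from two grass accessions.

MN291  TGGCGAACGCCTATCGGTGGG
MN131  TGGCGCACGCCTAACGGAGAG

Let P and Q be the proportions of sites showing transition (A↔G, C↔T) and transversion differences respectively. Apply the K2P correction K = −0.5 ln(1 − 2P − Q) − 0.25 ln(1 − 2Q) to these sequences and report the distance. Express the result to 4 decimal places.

0.2201

Mismatches occur at site 6 (A↔C, transversion), site 14 (T↔A, transversion), site 18 (T↔A, transversion), site 20 (G↔A, transition).
Of the 4 differences, 1 transition and 3 transversions over 21 sites: P = 1/21 = 0.047619, Q = 3/21 = 0.142857.
d = −0.5·ln(0.761905) − 0.25·ln(0.714286) = −0.5·(-0.271933) − 0.25·(-0.336472) = 0.2201.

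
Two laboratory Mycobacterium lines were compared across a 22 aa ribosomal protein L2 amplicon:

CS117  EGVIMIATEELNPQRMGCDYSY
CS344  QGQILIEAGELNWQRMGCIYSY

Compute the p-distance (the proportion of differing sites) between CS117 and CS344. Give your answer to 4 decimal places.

0.3636

Differing sites — 1:E/Q; 3:V/Q; 5:M/L; 7:A/E; 8:T/A; 9:E/G; 13:P/W; 19:D/I.
There are 8 differences over 22 sites, so p = 8/22 = 0.3636.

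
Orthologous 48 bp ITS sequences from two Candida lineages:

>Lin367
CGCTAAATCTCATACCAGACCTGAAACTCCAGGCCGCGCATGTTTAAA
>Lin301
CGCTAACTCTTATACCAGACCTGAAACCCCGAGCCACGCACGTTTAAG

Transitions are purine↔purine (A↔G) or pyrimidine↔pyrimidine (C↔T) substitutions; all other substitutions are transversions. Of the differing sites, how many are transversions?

1

Differing sites — 7:A/C (Tv); 11:C/T (Ti); 28:T/C (Ti); 31:A/G (Ti); 32:G/A (Ti); 36:G/A (Ti); 41:T/C (Ti); 48:A/G (Ti).
Of the 8 differences, 7 transitions and 1 transversion, so the answer is 1.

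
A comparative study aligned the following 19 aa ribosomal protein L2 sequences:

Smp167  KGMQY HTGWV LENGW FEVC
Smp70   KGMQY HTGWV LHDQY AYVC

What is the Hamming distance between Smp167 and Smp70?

6

The sequences differ at positions 12 (E/H), 13 (N/D), 14 (G/Q), 15 (W/Y), 16 (F/A), 17 (E/Y).
That gives 6 mismatches out of 19 aligned sites, so the Hamming distance is 6.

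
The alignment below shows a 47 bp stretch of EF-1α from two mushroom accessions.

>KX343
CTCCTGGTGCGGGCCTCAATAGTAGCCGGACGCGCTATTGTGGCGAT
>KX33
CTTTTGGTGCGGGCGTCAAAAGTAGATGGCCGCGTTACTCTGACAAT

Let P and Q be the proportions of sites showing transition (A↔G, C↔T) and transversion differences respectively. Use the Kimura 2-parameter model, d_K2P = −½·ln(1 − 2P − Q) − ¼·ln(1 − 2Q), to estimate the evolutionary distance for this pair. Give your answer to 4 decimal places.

Mismatches occur at site 3 (C/T, transition), site 4 (C/T, transition), site 15 (C/G, transversion), site 20 (T/A, transversion), site 26 (C/A, transversion), site 27 (C/T, transition), site 30 (A/C, transversion), site 35 (C/T, transition), site 38 (T/C, transition), site 40 (G/C, transversion), site 43 (G/A, transition), site 45 (G/A, transition).
Of the 12 differences, 7 transitions and 5 transversions over 47 sites: P = 7/47 = 0.148936, Q = 5/47 = 0.106383.
d = −0.5·ln(0.595745) − 0.25·ln(0.787234) = −0.5·(-0.517943) − 0.25·(-0.239230) = 0.3188.

0.3188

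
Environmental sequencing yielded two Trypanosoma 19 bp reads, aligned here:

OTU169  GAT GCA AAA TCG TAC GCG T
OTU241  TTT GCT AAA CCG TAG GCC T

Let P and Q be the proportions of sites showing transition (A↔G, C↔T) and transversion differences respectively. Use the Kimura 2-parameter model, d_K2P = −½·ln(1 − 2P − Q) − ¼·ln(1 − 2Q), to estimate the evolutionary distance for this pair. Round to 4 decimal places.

0.4166

Mismatches occur at site 1 (G/T, transversion), site 2 (A/T, transversion), site 6 (A/T, transversion), site 10 (T/C, transition), site 15 (C/G, transversion), site 18 (G/C, transversion).
Of the 6 differences, 1 transition and 5 transversions over 19 sites: P = 1/19 = 0.052632, Q = 5/19 = 0.263158.
d = −0.5·ln(0.631578) − 0.25·ln(0.473684) = −0.5·(-0.459534) − 0.25·(-0.747215) = 0.4166.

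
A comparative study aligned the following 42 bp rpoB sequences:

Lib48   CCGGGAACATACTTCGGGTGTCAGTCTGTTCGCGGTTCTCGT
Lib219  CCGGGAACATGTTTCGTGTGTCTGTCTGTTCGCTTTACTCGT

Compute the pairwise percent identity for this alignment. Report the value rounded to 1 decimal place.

83.3%

The sequences differ at positions 11 (A/G), 12 (C/T), 17 (G/T), 23 (A/T), 34 (G/T), 35 (G/T), 37 (T/A).
35 of the 42 sites match, so the percent identity is 35/42 × 100 = 83.3%.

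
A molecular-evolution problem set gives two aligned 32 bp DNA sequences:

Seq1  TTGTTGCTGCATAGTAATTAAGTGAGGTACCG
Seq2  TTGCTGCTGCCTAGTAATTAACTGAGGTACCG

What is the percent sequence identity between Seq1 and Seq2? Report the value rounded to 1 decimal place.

Differing sites — 4:T/C; 11:A/C; 22:G/C.
29 of the 32 sites match, so the percent identity is 29/32 × 100 = 90.6%.

90.6%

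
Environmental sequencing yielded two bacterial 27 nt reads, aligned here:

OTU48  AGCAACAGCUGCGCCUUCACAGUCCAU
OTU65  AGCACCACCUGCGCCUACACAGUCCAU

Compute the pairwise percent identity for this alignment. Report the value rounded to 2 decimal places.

Mismatches occur at site 5 (A→C), site 8 (G→C), site 17 (U→A).
24 of the 27 sites match, so the percent identity is 24/27 × 100 = 88.89%.

88.89%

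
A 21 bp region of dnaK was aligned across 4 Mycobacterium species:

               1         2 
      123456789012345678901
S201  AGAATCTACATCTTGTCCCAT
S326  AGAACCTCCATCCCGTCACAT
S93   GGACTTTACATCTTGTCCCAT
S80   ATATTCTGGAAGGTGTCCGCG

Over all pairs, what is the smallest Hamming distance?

3

Pairwise Hamming distances:
  S201 vs S326: 5
  S201 vs S93: 3
  S201 vs S80: 10
  S326 vs S93: 8
  S326 vs S80: 13
  S93 vs S80: 12
The smallest is 3, between S201 and S93.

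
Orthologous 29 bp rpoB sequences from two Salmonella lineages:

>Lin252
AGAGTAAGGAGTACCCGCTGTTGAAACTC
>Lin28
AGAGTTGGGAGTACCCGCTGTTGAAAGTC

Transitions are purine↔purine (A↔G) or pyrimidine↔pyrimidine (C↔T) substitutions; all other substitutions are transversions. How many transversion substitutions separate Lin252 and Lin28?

2

The sequences differ at positions 6 (A/T, transversion), 7 (A/G, transition), 27 (C/G, transversion).
Of the 3 differences, 1 transition and 2 transversions, so the answer is 2.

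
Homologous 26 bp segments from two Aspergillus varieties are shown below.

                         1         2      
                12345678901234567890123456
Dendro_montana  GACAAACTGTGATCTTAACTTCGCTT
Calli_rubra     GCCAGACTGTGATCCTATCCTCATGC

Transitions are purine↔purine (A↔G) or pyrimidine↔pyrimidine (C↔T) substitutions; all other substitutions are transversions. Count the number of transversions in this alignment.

3

Mismatches occur at site 2 (A→C, transversion), site 5 (A→G, transition), site 15 (T→C, transition), site 18 (A→T, transversion), site 20 (T→C, transition), site 23 (G→A, transition), site 24 (C→T, transition), site 25 (T→G, transversion), site 26 (T→C, transition).
Of the 9 differences, 6 transitions and 3 transversions, so the answer is 3.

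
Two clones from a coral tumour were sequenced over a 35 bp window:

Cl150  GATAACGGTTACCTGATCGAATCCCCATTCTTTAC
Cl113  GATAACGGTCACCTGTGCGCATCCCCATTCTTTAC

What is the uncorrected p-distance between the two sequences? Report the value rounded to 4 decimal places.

0.1143

Mismatches occur at site 10 (T↔C), site 16 (A↔T), site 17 (T↔G), site 20 (A↔C).
There are 4 differences over 35 sites, so p = 4/35 = 0.1143.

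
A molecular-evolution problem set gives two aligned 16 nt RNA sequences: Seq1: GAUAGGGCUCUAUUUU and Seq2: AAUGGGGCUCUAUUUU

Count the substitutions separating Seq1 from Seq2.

Differing sites — 1:G/A; 4:A/G.
That gives 2 mismatches out of 16 aligned sites, so the Hamming distance is 2.

2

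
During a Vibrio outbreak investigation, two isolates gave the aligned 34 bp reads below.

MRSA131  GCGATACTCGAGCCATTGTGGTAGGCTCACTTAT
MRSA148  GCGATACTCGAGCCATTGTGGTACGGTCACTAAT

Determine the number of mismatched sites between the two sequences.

Mismatches occur at site 24 (G→C), site 26 (C→G), site 32 (T→A).
That gives 3 mismatches out of 34 aligned sites, so the Hamming distance is 3.

3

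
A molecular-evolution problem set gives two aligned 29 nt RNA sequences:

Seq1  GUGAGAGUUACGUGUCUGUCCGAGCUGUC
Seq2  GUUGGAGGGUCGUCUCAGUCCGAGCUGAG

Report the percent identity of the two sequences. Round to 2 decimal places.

Differing sites — 3:G/U; 4:A/G; 8:U/G; 9:U/G; 10:A/U; 14:G/C; 17:U/A; 28:U/A; 29:C/G.
20 of the 29 sites match, so the percent identity is 20/29 × 100 = 68.97%.

68.97%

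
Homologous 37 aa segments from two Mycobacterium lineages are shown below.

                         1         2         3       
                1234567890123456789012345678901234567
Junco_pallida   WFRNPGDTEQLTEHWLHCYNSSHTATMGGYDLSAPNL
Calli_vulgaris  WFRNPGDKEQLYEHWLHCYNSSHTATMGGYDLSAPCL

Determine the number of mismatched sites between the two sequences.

Differing sites — 8:T/K; 12:T/Y; 36:N/C.
That gives 3 mismatches out of 37 aligned sites, so the Hamming distance is 3.

3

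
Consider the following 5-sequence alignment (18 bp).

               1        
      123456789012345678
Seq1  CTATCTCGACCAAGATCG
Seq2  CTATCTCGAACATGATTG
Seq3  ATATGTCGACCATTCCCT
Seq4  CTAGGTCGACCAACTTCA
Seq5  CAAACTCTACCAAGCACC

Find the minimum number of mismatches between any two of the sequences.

3

Pairwise Hamming distances:
  Seq1 vs Seq2: 3
  Seq1 vs Seq3: 7
  Seq1 vs Seq4: 5
  Seq1 vs Seq5: 6
  Seq2 vs Seq3: 8
  Seq2 vs Seq4: 8
  Seq2 vs Seq5: 9
  Seq3 vs Seq4: 7
  Seq3 vs Seq5: 9
  Seq4 vs Seq5: 8
The smallest is 3, between Seq1 and Seq2.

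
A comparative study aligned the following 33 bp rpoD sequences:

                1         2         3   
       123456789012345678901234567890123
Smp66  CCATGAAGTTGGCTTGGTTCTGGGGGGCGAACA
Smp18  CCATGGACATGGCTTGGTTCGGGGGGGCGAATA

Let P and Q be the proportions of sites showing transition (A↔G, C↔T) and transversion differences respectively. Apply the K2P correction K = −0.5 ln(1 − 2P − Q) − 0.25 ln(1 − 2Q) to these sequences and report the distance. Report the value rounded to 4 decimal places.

0.1694

The sequences differ at positions 6 (A/G, transition), 8 (G/C, transversion), 9 (T/A, transversion), 21 (T/G, transversion), 32 (C/T, transition).
Of the 5 differences, 2 transitions and 3 transversions over 33 sites: P = 2/33 = 0.060606, Q = 3/33 = 0.090909.
d = −0.5·ln(0.787879) − 0.25·ln(0.818182) = −0.5·(-0.238411) − 0.25·(-0.200670) = 0.1694.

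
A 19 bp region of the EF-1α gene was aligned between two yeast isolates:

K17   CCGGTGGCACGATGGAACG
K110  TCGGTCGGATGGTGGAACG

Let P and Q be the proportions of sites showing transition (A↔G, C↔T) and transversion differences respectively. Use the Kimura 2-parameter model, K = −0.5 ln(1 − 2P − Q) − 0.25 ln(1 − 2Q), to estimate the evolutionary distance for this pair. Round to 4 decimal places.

0.3324

Differing sites — 1:C/T (Ti); 6:G/C (Tv); 8:C/G (Tv); 10:C/T (Ti); 12:A/G (Ti).
Of the 5 differences, 3 transitions and 2 transversions over 19 sites: P = 3/19 = 0.157895, Q = 2/19 = 0.105263.
d = −0.5·ln(0.578947) − 0.25·ln(0.789474) = −0.5·(-0.546544) − 0.25·(-0.236388) = 0.3324.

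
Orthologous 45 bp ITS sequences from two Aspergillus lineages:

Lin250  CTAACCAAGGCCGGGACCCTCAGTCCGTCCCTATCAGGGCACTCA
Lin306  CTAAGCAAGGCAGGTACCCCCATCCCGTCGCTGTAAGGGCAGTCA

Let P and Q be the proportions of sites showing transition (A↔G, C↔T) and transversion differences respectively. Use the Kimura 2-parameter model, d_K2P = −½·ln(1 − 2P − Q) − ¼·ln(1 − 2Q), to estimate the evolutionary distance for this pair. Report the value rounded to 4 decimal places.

The sequences differ at positions 5 (C/G, transversion), 12 (C/A, transversion), 15 (G/T, transversion), 20 (T/C, transition), 23 (G/T, transversion), 24 (T/C, transition), 30 (C/G, transversion), 33 (A/G, transition), 35 (C/A, transversion), 42 (C/G, transversion).
Of the 10 differences, 3 transitions and 7 transversions over 45 sites: P = 3/45 = 0.066667, Q = 7/45 = 0.155556.
d = −0.5·ln(0.711110) − 0.25·ln(0.688888) = −0.5·(-0.340928) − 0.25·(-0.372677) = 0.2636.

0.2636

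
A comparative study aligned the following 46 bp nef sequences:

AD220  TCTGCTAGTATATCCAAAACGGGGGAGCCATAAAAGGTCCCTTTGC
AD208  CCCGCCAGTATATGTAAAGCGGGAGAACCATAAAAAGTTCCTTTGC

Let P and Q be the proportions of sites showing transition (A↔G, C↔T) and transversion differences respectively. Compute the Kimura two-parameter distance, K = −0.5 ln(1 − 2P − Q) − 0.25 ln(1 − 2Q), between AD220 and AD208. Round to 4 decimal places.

Differing sites — 1:T/C (Ti); 3:T/C (Ti); 6:T/C (Ti); 14:C/G (Tv); 15:C/T (Ti); 19:A/G (Ti); 24:G/A (Ti); 27:G/A (Ti); 36:G/A (Ti); 39:C/T (Ti).
Of the 10 differences, 9 transitions and 1 transversion over 46 sites: P = 9/46 = 0.195652, Q = 1/46 = 0.021739.
d = −0.5·ln(0.586957) − 0.25·ln(0.956522) = −0.5·(-0.532804) − 0.25·(-0.044451) = 0.2775.

0.2775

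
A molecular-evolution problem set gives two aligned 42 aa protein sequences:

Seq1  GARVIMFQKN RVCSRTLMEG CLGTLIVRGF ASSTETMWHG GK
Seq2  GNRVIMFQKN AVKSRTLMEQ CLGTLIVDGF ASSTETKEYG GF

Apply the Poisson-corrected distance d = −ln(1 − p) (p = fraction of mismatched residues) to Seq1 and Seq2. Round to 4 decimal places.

Mismatches occur at site 2 (A/N), site 11 (R/A), site 13 (C/K), site 20 (G/Q), site 28 (R/D), site 37 (M/K), site 38 (W/E), site 39 (H/Y), site 42 (K/F).
p = 9/42 = 0.214286.
d = −ln(1 − 0.214286) = −ln(0.785714) = 0.2412.

0.2412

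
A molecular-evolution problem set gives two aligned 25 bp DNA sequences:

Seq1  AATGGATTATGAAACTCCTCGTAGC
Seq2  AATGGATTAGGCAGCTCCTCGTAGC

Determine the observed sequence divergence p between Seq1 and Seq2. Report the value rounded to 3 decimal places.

Mismatches occur at site 10 (T→G), site 12 (A→C), site 14 (A→G).
There are 3 differences over 25 sites, so p = 3/25 = 0.120.

0.120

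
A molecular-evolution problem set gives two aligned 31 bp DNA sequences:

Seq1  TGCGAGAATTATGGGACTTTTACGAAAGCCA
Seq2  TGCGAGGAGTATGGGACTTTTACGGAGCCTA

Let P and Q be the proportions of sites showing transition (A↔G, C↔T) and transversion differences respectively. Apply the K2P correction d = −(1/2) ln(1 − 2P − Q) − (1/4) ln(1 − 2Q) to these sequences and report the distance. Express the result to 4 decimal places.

The sequences differ at positions 7 (A/G, transition), 9 (T/G, transversion), 25 (A/G, transition), 27 (A/G, transition), 28 (G/C, transversion), 30 (C/T, transition).
Of the 6 differences, 4 transitions and 2 transversions over 31 sites: P = 4/31 = 0.129032, Q = 2/31 = 0.064516.
d = −0.5·ln(0.677420) − 0.25·ln(0.870968) = −0.5·(-0.389464) − 0.25·(-0.138150) = 0.2293.

0.2293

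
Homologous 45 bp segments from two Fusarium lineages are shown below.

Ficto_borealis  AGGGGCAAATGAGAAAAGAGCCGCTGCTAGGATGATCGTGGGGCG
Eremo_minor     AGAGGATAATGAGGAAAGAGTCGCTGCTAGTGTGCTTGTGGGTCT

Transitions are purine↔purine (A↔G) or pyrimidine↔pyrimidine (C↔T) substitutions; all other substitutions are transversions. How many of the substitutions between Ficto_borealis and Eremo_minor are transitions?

5

Mismatches occur at site 3 (G↔A, transition), site 6 (C↔A, transversion), site 7 (A↔T, transversion), site 14 (A↔G, transition), site 21 (C↔T, transition), site 31 (G↔T, transversion), site 32 (A↔G, transition), site 35 (A↔C, transversion), site 37 (C↔T, transition), site 43 (G↔T, transversion), site 45 (G↔T, transversion).
Of the 11 differences, 5 transitions and 6 transversions, so the answer is 5.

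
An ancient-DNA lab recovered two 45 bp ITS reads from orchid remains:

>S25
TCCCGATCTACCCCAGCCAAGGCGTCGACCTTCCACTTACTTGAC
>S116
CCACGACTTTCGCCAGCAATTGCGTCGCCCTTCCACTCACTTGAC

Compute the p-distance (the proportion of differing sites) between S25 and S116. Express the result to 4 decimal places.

0.2444

Differing sites — 1:T/C; 3:C/A; 7:T/C; 8:C/T; 10:A/T; 12:C/G; 18:C/A; 20:A/T; 21:G/T; 28:A/C; 38:T/C.
There are 11 differences over 45 sites, so p = 11/45 = 0.2444.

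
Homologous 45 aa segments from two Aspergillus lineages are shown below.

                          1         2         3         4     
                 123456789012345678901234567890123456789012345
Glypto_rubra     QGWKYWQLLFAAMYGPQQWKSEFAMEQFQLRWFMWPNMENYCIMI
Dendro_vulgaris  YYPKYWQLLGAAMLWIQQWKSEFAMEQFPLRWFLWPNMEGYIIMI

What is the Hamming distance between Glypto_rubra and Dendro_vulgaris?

Differing sites — 1:Q/Y; 2:G/Y; 3:W/P; 10:F/G; 14:Y/L; 15:G/W; 16:P/I; 29:Q/P; 34:M/L; 40:N/G; 42:C/I.
That gives 11 mismatches out of 45 aligned sites, so the Hamming distance is 11.

11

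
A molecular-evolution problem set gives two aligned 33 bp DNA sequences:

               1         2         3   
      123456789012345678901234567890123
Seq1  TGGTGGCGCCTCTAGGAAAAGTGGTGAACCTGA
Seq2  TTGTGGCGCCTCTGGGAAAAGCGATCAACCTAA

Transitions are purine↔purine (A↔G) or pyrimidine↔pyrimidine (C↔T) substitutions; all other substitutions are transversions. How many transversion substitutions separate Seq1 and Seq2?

Mismatches occur at site 2 (G→T, transversion), site 14 (A→G, transition), site 22 (T→C, transition), site 24 (G→A, transition), site 26 (G→C, transversion), site 32 (G→A, transition).
Of the 6 differences, 4 transitions and 2 transversions, so the answer is 2.

2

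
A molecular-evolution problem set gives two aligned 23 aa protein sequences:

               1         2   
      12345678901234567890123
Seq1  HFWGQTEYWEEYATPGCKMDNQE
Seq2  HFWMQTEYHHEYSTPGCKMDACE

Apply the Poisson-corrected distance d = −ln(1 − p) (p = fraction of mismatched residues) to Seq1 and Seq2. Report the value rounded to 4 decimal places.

0.3023

Mismatches occur at site 4 (G→M), site 9 (W→H), site 10 (E→H), site 13 (A→S), site 21 (N→A), site 22 (Q→C).
p = 6/23 = 0.260870.
d = −ln(1 − 0.260870) = −ln(0.739130) = 0.3023.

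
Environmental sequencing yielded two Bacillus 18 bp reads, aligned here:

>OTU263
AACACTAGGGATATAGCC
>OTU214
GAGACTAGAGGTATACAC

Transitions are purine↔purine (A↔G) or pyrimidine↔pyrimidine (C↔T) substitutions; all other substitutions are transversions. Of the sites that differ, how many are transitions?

Differing sites — 1:A/G (Ti); 3:C/G (Tv); 9:G/A (Ti); 11:A/G (Ti); 16:G/C (Tv); 17:C/A (Tv).
Of the 6 differences, 3 transitions and 3 transversions, so the answer is 3.

3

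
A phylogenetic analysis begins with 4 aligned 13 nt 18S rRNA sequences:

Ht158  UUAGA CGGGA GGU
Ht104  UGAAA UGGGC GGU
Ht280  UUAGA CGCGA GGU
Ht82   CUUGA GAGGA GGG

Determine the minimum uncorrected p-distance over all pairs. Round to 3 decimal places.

0.077

Pairwise Hamming distances:
  Ht158 vs Ht104: 4
  Ht158 vs Ht280: 1
  Ht158 vs Ht82: 5
  Ht104 vs Ht280: 5
  Ht104 vs Ht82: 8
  Ht280 vs Ht82: 6
The smallest is 1 mismatch, between Ht158 and Ht280; p = 1/13 = 0.077.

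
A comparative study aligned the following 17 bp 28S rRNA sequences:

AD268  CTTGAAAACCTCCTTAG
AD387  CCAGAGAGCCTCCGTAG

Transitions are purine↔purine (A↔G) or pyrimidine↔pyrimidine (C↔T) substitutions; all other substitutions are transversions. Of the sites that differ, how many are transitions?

The sequences differ at positions 2 (T/C, transition), 3 (T/A, transversion), 6 (A/G, transition), 8 (A/G, transition), 14 (T/G, transversion).
Of the 5 differences, 3 transitions and 2 transversions, so the answer is 3.

3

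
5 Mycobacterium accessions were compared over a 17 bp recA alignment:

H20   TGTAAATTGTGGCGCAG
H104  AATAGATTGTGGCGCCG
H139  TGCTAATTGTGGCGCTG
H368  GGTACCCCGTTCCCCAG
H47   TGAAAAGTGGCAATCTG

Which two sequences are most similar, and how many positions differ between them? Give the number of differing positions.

Pairwise Hamming distances:
  H20 vs H104: 4
  H20 vs H139: 3
  H20 vs H368: 8
  H20 vs H47: 8
  H104 vs H139: 6
  H104 vs H368: 10
  H104 vs H47: 11
  H139 vs H368: 11
  H139 vs H47: 8
  H368 vs H47: 12
The smallest is 3, between H20 and H139.

3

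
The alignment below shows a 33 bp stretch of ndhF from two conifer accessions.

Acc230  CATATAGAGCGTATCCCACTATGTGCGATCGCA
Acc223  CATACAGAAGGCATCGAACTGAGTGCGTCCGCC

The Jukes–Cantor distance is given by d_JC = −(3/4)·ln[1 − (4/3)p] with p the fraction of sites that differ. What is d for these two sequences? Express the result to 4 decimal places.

0.4408

The sequences differ at positions 5 (T/C), 9 (G/A), 10 (C/G), 12 (T/C), 16 (C/G), 17 (C/A), 21 (A/G), 22 (T/A), 28 (A/T), 29 (T/C), 33 (A/C).
p = 11/33 = 0.333333.
d = −0.75 · ln(1 − (4/3)·0.333333) = −0.75 · ln(0.555556) = −0.75 · (-0.587786) = 0.4408.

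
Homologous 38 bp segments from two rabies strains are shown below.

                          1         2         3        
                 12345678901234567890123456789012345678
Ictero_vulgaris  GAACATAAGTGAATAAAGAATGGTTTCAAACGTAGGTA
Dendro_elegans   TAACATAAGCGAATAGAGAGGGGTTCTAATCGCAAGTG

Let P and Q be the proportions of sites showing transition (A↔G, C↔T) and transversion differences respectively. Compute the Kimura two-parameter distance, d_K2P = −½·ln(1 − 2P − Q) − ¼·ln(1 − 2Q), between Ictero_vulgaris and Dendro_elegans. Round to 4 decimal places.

0.3895

The sequences differ at positions 1 (G/T, transversion), 10 (T/C, transition), 16 (A/G, transition), 20 (A/G, transition), 21 (T/G, transversion), 26 (T/C, transition), 27 (C/T, transition), 30 (A/T, transversion), 33 (T/C, transition), 35 (G/A, transition), 38 (A/G, transition).
Of the 11 differences, 8 transitions and 3 transversions over 38 sites: P = 8/38 = 0.210526, Q = 3/38 = 0.078947.
d = −0.5·ln(0.500001) − 0.25·ln(0.842106) = −0.5·(-0.693145) − 0.25·(-0.171849) = 0.3895.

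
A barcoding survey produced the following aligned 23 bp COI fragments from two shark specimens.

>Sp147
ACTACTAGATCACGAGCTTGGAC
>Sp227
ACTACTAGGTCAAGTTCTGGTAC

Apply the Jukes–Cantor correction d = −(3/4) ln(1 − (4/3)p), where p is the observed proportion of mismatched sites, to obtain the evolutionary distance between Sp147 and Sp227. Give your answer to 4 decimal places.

0.3206

Mismatches occur at site 9 (A/G), site 13 (C/A), site 15 (A/T), site 16 (G/T), site 19 (T/G), site 21 (G/T).
p = 6/23 = 0.260870.
d = −0.75 · ln(1 − (4/3)·0.260870) = −0.75 · ln(0.652173) = −0.75 · (-0.427445) = 0.3206.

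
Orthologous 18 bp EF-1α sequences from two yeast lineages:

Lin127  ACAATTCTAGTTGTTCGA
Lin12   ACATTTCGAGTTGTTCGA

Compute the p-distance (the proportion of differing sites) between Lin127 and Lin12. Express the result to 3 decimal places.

0.111

Differing sites — 4:A/T; 8:T/G.
There are 2 differences over 18 sites, so p = 2/18 = 0.111.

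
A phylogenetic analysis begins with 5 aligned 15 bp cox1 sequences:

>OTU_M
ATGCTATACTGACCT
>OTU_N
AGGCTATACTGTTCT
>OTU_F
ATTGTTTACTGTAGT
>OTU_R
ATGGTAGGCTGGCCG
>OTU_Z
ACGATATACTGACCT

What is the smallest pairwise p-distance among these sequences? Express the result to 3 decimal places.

0.133

Pairwise Hamming distances:
  OTU_M vs OTU_N: 3
  OTU_M vs OTU_F: 6
  OTU_M vs OTU_R: 5
  OTU_M vs OTU_Z: 2
  OTU_N vs OTU_F: 6
  OTU_N vs OTU_R: 7
  OTU_N vs OTU_Z: 4
  OTU_F vs OTU_R: 8
  OTU_F vs OTU_Z: 7
  OTU_R vs OTU_Z: 6
The smallest is 2 mismatches, between OTU_M and OTU_Z; p = 2/15 = 0.133.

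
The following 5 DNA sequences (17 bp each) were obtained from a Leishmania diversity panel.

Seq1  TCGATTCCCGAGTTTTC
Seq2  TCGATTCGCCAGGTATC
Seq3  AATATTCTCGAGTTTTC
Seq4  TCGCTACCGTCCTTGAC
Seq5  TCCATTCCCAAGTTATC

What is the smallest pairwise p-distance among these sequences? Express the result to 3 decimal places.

Pairwise Hamming distances:
  Seq1 vs Seq2: 4
  Seq1 vs Seq3: 4
  Seq1 vs Seq4: 8
  Seq1 vs Seq5: 3
  Seq2 vs Seq3: 7
  Seq2 vs Seq4: 10
  Seq2 vs Seq5: 4
  Seq3 vs Seq4: 12
  Seq3 vs Seq5: 6
  Seq4 vs Seq5: 9
The smallest is 3 mismatches, between Seq1 and Seq5; p = 3/17 = 0.176.

0.176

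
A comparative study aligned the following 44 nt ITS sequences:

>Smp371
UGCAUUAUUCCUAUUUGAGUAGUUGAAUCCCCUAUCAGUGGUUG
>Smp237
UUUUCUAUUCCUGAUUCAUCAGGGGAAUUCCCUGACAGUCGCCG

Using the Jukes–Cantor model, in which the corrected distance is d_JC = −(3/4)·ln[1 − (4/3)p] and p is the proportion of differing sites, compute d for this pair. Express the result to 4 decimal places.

Mismatches occur at site 2 (G↔U), site 3 (C↔U), site 4 (A↔U), site 5 (U↔C), site 13 (A↔G), site 14 (U↔A), site 17 (G↔C), site 19 (G↔U), site 20 (U↔C), site 23 (U↔G), site 24 (U↔G), site 29 (C↔U), site 34 (A↔G), site 35 (U↔A), site 40 (G↔C), site 42 (U↔C), site 43 (U↔C).
p = 17/44 = 0.386364.
d = −0.75 · ln(1 − (4/3)·0.386364) = −0.75 · ln(0.484848) = −0.75 · (-0.723920) = 0.5429.

0.5429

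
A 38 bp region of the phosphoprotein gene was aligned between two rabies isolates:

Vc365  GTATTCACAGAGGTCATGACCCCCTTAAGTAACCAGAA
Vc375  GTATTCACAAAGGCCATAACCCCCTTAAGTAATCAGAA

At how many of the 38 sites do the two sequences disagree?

4

Mismatches occur at site 10 (G↔A), site 14 (T↔C), site 18 (G↔A), site 33 (C↔T).
That gives 4 mismatches out of 38 aligned sites, so the Hamming distance is 4.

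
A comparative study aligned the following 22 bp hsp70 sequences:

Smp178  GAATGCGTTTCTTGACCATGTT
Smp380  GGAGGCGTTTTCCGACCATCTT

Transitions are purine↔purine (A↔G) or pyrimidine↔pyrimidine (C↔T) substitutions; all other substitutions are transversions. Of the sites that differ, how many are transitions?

4

Differing sites — 2:A/G (Ti); 4:T/G (Tv); 11:C/T (Ti); 12:T/C (Ti); 13:T/C (Ti); 20:G/C (Tv).
Of the 6 differences, 4 transitions and 2 transversions, so the answer is 4.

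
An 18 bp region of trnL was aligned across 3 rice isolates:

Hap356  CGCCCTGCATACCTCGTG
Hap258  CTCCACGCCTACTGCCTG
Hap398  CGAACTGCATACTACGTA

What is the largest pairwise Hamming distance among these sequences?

Pairwise Hamming distances:
  Hap356 vs Hap258: 7
  Hap356 vs Hap398: 5
  Hap258 vs Hap398: 9
The largest is 9, between Hap258 and Hap398.

9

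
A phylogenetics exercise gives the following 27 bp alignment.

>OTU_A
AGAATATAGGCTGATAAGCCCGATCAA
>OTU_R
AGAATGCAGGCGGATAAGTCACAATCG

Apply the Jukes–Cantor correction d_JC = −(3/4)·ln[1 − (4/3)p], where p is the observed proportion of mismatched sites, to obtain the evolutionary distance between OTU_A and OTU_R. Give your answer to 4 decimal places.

0.5107

The sequences differ at positions 6 (A/G), 7 (T/C), 12 (T/G), 19 (C/T), 21 (C/A), 22 (G/C), 24 (T/A), 25 (C/T), 26 (A/C), 27 (A/G).
p = 10/27 = 0.370370.
d = −0.75 · ln(1 − (4/3)·0.370370) = −0.75 · ln(0.506173) = −0.75 · (-0.680877) = 0.5107.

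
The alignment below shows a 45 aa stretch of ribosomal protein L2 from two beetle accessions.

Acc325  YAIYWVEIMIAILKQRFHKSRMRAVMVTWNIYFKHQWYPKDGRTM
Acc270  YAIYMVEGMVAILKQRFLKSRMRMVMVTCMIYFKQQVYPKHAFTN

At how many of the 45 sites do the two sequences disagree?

13

Mismatches occur at site 5 (W→M), site 8 (I→G), site 10 (I→V), site 18 (H→L), site 24 (A→M), site 29 (W→C), site 30 (N→M), site 35 (H→Q), site 37 (W→V), site 41 (D→H), site 42 (G→A), site 43 (R→F), site 45 (M→N).
That gives 13 mismatches out of 45 aligned sites, so the Hamming distance is 13.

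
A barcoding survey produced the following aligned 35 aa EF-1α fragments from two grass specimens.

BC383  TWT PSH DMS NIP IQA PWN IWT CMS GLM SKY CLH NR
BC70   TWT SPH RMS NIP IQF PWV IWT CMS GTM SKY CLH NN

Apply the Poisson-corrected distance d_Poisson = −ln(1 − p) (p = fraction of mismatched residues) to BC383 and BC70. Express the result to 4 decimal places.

0.2231

Mismatches occur at site 4 (P↔S), site 5 (S↔P), site 7 (D↔R), site 15 (A↔F), site 18 (N↔V), site 26 (L↔T), site 35 (R↔N).
p = 7/35 = 0.200000.
d = −ln(1 − 0.200000) = −ln(0.800000) = 0.2231.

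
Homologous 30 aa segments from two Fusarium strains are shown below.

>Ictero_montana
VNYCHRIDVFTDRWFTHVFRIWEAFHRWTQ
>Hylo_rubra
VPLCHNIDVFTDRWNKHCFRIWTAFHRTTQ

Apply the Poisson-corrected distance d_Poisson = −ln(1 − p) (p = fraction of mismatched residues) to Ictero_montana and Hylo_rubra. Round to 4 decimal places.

The sequences differ at positions 2 (N/P), 3 (Y/L), 6 (R/N), 15 (F/N), 16 (T/K), 18 (V/C), 23 (E/T), 28 (W/T).
p = 8/30 = 0.266667.
d = −ln(1 − 0.266667) = −ln(0.733333) = 0.3102.

0.3102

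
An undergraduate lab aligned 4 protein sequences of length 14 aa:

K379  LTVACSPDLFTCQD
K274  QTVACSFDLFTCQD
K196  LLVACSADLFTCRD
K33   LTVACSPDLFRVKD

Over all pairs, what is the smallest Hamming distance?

Pairwise Hamming distances:
  K379 vs K274: 2
  K379 vs K196: 3
  K379 vs K33: 3
  K274 vs K196: 4
  K274 vs K33: 5
  K196 vs K33: 5
The smallest is 2, between K379 and K274.

2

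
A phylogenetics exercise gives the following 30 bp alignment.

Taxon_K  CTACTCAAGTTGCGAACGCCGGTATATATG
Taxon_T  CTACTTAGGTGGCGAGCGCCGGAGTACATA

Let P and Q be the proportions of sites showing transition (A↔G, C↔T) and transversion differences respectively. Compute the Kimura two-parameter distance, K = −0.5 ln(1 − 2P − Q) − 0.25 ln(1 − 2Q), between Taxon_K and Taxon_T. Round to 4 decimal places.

0.3501

Differing sites — 6:C/T (Ti); 8:A/G (Ti); 11:T/G (Tv); 16:A/G (Ti); 23:T/A (Tv); 24:A/G (Ti); 27:T/C (Ti); 30:G/A (Ti).
Of the 8 differences, 6 transitions and 2 transversions over 30 sites: P = 6/30 = 0.200000, Q = 2/30 = 0.066667.
d = −0.5·ln(0.533333) − 0.25·ln(0.866666) = −0.5·(-0.628609) − 0.25·(-0.143102) = 0.3501.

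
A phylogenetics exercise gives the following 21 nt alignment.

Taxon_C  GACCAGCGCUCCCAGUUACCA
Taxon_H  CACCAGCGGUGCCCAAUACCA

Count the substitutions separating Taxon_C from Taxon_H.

6

The sequences differ at positions 1 (G/C), 9 (C/G), 11 (C/G), 14 (A/C), 15 (G/A), 16 (U/A).
That gives 6 mismatches out of 21 aligned sites, so the Hamming distance is 6.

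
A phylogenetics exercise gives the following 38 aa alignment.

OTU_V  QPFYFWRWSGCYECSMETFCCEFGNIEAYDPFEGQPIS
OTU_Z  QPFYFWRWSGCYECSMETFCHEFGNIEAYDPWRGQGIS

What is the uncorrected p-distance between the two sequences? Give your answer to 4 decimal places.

0.1053

Differing sites — 21:C/H; 32:F/W; 33:E/R; 36:P/G.
There are 4 differences over 38 sites, so p = 4/38 = 0.1053.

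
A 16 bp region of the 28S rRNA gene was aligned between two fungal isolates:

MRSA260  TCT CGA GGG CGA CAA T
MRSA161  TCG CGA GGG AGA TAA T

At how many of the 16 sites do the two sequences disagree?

The sequences differ at positions 3 (T/G), 10 (C/A), 13 (C/T).
That gives 3 mismatches out of 16 aligned sites, so the Hamming distance is 3.

3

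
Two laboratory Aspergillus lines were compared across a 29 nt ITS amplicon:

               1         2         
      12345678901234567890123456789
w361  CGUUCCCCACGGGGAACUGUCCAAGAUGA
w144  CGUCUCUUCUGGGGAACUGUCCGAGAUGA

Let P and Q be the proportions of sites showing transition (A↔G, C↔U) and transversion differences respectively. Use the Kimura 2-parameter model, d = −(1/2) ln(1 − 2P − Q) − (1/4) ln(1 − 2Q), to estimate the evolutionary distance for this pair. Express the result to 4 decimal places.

Differing sites — 4:U/C (Ti); 5:C/U (Ti); 7:C/U (Ti); 8:C/U (Ti); 9:A/C (Tv); 10:C/U (Ti); 23:A/G (Ti).
Of the 7 differences, 6 transitions and 1 transversion over 29 sites: P = 6/29 = 0.206897, Q = 1/29 = 0.034483.
d = −0.5·ln(0.551723) − 0.25·ln(0.931034) = −0.5·(-0.594709) − 0.25·(-0.071459) = 0.3152.

0.3152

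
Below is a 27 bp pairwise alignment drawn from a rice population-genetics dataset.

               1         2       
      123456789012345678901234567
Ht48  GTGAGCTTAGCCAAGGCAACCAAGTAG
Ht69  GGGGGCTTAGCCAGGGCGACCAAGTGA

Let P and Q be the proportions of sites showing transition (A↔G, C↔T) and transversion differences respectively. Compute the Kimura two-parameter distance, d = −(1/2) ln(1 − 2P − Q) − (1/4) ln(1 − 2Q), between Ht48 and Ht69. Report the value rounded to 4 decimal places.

0.2809

Differing sites — 2:T/G (Tv); 4:A/G (Ti); 14:A/G (Ti); 18:A/G (Ti); 26:A/G (Ti); 27:G/A (Ti).
Of the 6 differences, 5 transitions and 1 transversion over 27 sites: P = 5/27 = 0.185185, Q = 1/27 = 0.037037.
d = −0.5·ln(0.592593) − 0.25·ln(0.925926) = −0.5·(-0.523247) − 0.25·(-0.076961) = 0.2809.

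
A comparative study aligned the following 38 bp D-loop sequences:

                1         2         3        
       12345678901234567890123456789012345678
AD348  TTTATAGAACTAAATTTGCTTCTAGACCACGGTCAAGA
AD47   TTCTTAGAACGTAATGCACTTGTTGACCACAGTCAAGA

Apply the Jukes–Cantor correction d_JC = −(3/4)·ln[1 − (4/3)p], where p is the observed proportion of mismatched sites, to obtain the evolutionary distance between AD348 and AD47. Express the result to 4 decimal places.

Differing sites — 3:T/C; 4:A/T; 11:T/G; 12:A/T; 16:T/G; 17:T/C; 18:G/A; 22:C/G; 24:A/T; 31:G/A.
p = 10/38 = 0.263158.
d = −0.75 · ln(1 − (4/3)·0.263158) = −0.75 · ln(0.649123) = −0.75 · (-0.432133) = 0.3241.

0.3241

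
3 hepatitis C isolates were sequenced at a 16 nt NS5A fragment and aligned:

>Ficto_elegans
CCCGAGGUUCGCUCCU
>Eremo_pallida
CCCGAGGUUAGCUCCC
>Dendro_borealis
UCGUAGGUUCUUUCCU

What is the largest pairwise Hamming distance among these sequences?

Pairwise Hamming distances:
  Ficto_elegans vs Eremo_pallida: 2
  Ficto_elegans vs Dendro_borealis: 5
  Eremo_pallida vs Dendro_borealis: 7
The largest is 7, between Eremo_pallida and Dendro_borealis.

7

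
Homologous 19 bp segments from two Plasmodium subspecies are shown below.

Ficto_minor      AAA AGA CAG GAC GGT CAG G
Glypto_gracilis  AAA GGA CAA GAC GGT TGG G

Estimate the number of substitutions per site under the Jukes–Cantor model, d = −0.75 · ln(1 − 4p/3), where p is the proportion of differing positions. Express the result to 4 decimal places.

The sequences differ at positions 4 (A/G), 9 (G/A), 16 (C/T), 17 (A/G).
p = 4/19 = 0.210526.
d = −0.75 · ln(1 − (4/3)·0.210526) = −0.75 · ln(0.719299) = −0.75 · (-0.329478) = 0.2471.

0.2471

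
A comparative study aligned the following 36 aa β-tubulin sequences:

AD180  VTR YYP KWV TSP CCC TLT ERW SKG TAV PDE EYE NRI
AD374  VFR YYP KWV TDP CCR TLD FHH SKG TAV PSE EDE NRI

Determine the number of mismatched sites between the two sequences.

9

Mismatches occur at site 2 (T→F), site 11 (S→D), site 15 (C→R), site 18 (T→D), site 19 (E→F), site 20 (R→H), site 21 (W→H), site 29 (D→S), site 32 (Y→D).
That gives 9 mismatches out of 36 aligned sites, so the Hamming distance is 9.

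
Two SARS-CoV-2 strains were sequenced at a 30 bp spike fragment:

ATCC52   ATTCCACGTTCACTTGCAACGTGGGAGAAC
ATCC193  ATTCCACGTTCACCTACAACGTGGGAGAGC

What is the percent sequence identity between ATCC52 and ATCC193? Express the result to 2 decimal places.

Differing sites — 14:T/C; 16:G/A; 29:A/G.
27 of the 30 sites match, so the percent identity is 27/30 × 100 = 90.00%.

90.00%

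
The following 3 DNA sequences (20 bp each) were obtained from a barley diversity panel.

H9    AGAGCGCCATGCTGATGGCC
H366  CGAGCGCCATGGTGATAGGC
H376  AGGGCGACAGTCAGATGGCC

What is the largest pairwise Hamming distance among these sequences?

9

Pairwise Hamming distances:
  H9 vs H366: 4
  H9 vs H376: 5
  H366 vs H376: 9
The largest is 9, between H366 and H376.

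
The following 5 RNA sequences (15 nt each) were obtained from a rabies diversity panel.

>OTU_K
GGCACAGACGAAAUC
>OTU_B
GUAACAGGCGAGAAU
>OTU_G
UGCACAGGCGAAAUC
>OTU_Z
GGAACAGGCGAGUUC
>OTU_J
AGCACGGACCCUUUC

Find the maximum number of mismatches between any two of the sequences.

11

Pairwise Hamming distances:
  OTU_K vs OTU_B: 6
  OTU_K vs OTU_G: 2
  OTU_K vs OTU_Z: 4
  OTU_K vs OTU_J: 6
  OTU_B vs OTU_G: 6
  OTU_B vs OTU_Z: 4
  OTU_B vs OTU_J: 11
  OTU_G vs OTU_Z: 4
  OTU_G vs OTU_J: 7
  OTU_Z vs OTU_J: 7
The largest is 11, between OTU_B and OTU_J.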